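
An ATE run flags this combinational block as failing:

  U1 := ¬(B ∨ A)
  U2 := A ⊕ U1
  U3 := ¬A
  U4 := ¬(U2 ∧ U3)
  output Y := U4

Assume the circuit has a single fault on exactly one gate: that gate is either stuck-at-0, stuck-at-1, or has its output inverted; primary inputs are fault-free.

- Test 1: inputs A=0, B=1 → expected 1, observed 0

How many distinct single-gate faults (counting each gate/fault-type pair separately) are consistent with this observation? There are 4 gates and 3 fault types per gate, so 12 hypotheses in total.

6

Fault-free: U1=0, U2=0, U3=1, U4=1 → 1. Observed 0.
  U1 stuck-at-0: output 1 ✗
  U1 stuck-at-1: output 0 ✓
  U1 inverted output: output 0 ✓
  U2 stuck-at-0: output 1 ✗
  U2 stuck-at-1: output 0 ✓
  U2 inverted output: output 0 ✓
  U3 stuck-at-0: output 1 ✗
  U3 stuck-at-1: output 1 ✗
  U3 inverted output: output 1 ✗
  U4 stuck-at-0: output 0 ✓
  U4 stuck-at-1: output 1 ✗
  U4 inverted output: output 0 ✓
Consistent faults: {U1 stuck-at-1, U1 inverted output, U2 stuck-at-1, U2 inverted output, U4 stuck-at-0, U4 inverted output} — 6 in all.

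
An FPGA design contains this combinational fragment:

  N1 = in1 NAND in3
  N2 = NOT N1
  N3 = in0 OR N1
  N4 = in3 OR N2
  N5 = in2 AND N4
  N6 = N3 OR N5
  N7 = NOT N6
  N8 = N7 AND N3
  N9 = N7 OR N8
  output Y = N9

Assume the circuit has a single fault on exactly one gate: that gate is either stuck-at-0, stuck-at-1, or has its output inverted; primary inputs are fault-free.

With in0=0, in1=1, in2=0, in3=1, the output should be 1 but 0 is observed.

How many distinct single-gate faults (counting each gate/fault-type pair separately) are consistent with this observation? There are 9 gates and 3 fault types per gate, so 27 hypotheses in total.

12

Fault-free: N1=0, N2=1, N3=0, N4=1, N5=0, N6=0, N7=1, N8=0, N9=1 → 1. Observed 0.
  N1: stuck-at-1, inverted output ✓; others ✗
  N2: none of the 3 fault types match ✗
  N3: stuck-at-1, inverted output ✓; others ✗
  N4: none of the 3 fault types match ✗
  N5: stuck-at-1, inverted output ✓; others ✗
  N6: stuck-at-1, inverted output ✓; others ✗
  N7: stuck-at-0, inverted output ✓; others ✗
  N8: none of the 3 fault types match ✗
  N9: stuck-at-0, inverted output ✓; others ✗
Consistent faults: {N1 stuck-at-1, N1 inverted output, N3 stuck-at-1, N3 inverted output, N5 stuck-at-1, N5 inverted output, N6 stuck-at-1, N6 inverted output, N7 stuck-at-0, N7 inverted output, N9 stuck-at-0, N9 inverted output} — 12 in all.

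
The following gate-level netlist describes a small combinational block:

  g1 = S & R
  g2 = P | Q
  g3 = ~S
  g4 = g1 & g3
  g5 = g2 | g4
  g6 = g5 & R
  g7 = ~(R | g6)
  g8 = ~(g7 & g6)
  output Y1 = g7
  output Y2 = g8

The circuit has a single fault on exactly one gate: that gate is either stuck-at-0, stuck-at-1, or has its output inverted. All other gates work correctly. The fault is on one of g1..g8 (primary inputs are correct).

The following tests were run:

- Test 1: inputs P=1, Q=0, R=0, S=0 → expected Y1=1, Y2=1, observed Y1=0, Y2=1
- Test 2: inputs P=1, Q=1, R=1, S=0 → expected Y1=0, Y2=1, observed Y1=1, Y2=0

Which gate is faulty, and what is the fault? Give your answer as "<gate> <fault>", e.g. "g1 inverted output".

g7 inverted output

Fault-free values for test 1 (P=1, Q=0, R=0, S=0): g1=0, g2=1, g3=1, g4=0, g5=1, g6=0, g7=1, g8=1, giving Y1=1, Y2=1. Observed Y1=0, Y2=1.
Test 1: faults giving observed Y1=0, Y2=1 are {g6 stuck-at-1, g6 inverted output, g7 stuck-at-0, g7 inverted output}.
Test 2 (P=1, Q=1, R=1, S=0): fault-free g1=0, g2=1, g3=1, g4=0, g5=1, g6=1, g7=0, g8=1 → Y1=0, Y2=1; observed Y1=1, Y2=0. Eliminates g6 stuck-at-1, g6 inverted output, g7 stuck-at-0.
Only g7 inverted output is consistent with every test.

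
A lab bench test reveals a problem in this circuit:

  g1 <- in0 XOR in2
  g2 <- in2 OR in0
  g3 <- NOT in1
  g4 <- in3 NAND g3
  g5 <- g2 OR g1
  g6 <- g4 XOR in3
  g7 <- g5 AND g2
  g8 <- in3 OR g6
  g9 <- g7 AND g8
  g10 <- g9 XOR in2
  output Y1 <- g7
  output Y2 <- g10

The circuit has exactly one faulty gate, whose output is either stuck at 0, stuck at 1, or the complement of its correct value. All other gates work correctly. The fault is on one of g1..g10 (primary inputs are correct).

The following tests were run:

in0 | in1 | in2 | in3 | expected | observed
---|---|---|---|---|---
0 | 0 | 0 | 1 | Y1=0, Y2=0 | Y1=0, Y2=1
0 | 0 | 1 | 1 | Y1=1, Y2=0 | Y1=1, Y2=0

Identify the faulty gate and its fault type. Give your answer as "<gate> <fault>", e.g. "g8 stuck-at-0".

g9 stuck-at-1

Fault-free values for test 1 (in0=0, in1=0, in2=0, in3=1): g1=0, g2=0, g3=1, g4=0, g5=0, g6=1, g7=0, g8=1, g9=0, g10=0, giving Y1=0, Y2=0. Observed Y1=0, Y2=1.
Test 1: faults giving observed Y1=0, Y2=1 are {g9 stuck-at-1, g9 inverted output, g10 stuck-at-1, g10 inverted output}.
Test 2 (in0=0, in1=0, in2=1, in3=1): fault-free g1=1, g2=1, g3=1, g4=0, g5=1, g6=1, g7=1, g8=1, g9=1, g10=0 → Y1=1, Y2=0; observed Y1=1, Y2=0. Eliminates g9 inverted output, g10 stuck-at-1, g10 inverted output.
Only g9 stuck-at-1 is consistent with every test.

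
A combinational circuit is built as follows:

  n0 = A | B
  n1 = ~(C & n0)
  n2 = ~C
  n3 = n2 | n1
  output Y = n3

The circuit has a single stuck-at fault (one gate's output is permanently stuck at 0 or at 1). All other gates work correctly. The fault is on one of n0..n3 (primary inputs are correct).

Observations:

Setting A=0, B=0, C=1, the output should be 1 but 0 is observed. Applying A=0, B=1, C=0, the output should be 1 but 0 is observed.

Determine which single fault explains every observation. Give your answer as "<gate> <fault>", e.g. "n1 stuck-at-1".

Fault-free values for test 1 (A=0, B=0, C=1): n0=0, n1=1, n2=0, n3=1, giving Y=1. Observed 0.
Test 1: faults giving observed 0 are {n0 stuck-at-1, n1 stuck-at-0, n3 stuck-at-0}.
Test 2 (A=0, B=1, C=0): fault-free n0=1, n1=1, n2=1, n3=1 → 1; observed 0. Eliminates n0 stuck-at-1, n1 stuck-at-0.
Only n3 stuck-at-0 is consistent with every test.

n3 stuck-at-0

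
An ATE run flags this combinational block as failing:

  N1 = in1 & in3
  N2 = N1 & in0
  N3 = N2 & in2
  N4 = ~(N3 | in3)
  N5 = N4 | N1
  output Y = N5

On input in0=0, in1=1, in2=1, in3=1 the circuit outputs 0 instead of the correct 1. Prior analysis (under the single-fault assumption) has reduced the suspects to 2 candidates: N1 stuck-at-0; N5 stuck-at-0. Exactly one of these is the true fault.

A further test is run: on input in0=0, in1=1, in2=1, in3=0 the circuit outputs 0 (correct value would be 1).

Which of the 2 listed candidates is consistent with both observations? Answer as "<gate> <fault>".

N5 stuck-at-0

Evaluate each candidate on input in0=0, in1=1, in2=1, in3=0:
  N1 stuck-at-0: N1=0 [stuck-at-0], N2=0, N3=0, N4=1, N5=1 → 1 — eliminated
  N5 stuck-at-0: N1=0, N2=0, N3=0, N4=1, N5=0 [stuck-at-0] → 0 — matches
Only N5 stuck-at-0 reproduces the observed 0.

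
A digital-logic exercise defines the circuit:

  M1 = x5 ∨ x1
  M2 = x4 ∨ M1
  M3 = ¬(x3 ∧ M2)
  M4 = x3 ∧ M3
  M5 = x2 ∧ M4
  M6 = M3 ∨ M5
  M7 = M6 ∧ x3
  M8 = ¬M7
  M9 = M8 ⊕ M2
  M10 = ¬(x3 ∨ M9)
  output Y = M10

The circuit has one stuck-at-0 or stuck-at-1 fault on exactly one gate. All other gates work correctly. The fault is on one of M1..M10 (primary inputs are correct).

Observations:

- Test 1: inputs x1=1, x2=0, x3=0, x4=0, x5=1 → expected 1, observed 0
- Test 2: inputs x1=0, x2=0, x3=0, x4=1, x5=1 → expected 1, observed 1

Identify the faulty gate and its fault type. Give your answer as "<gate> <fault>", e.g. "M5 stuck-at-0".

Fault-free values for test 1 (x1=1, x2=0, x3=0, x4=0, x5=1): M1=1, M2=1, M3=1, M4=0, M5=0, M6=1, M7=0, M8=1, M9=0, M10=1, giving Y=1. Observed 0.
Test 1: faults giving observed 0 are {M1 stuck-at-0, M2 stuck-at-0, M7 stuck-at-1, M8 stuck-at-0, M9 stuck-at-1, M10 stuck-at-0}.
Test 2 (x1=0, x2=0, x3=0, x4=1, x5=1): fault-free M1=1, M2=1, M3=1, M4=0, M5=0, M6=1, M7=0, M8=1, M9=0, M10=1 → 1; observed 1. Eliminates M2 stuck-at-0, M7 stuck-at-1, M8 stuck-at-0, M9 stuck-at-1, M10 stuck-at-0.
Only M1 stuck-at-0 is consistent with every test.

M1 stuck-at-0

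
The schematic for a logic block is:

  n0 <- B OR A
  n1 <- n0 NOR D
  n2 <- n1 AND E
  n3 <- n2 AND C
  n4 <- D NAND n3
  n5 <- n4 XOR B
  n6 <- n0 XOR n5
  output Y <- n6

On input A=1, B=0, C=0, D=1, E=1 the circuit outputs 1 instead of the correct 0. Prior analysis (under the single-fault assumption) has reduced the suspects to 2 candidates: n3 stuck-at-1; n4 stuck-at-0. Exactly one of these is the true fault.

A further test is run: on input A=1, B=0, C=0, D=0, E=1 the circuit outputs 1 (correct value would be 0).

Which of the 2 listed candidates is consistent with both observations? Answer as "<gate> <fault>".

Evaluate each candidate on input A=1, B=0, C=0, D=0, E=1:
  n3 stuck-at-1: n0=1, n1=0, n2=0, n3=1 [stuck-at-1], n4=1, n5=1, n6=0 → 0 — eliminated
  n4 stuck-at-0: n0=1, n1=0, n2=0, n3=0, n4=0 [stuck-at-0], n5=0, n6=1 → 1 — matches
Only n4 stuck-at-0 reproduces the observed 1.

n4 stuck-at-0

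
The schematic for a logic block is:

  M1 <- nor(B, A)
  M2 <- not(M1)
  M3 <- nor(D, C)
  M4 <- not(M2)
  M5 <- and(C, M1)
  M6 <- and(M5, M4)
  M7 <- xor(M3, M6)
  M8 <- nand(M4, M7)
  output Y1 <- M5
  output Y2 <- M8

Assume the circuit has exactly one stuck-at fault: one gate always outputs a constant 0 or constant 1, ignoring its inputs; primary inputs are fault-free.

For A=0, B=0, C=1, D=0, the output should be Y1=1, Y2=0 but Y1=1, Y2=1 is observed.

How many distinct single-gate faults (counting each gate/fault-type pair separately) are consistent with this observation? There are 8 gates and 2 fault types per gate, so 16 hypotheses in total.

Fault-free: M1=1, M2=0, M3=0, M4=1, M5=1, M6=1, M7=1, M8=0 → Y1=1, Y2=0. Observed Y1=1, Y2=1.
  M1: none of the 2 fault types match ✗
  M2: stuck-at-1 ✓; others ✗
  M3: stuck-at-1 ✓; others ✗
  M4: stuck-at-0 ✓; others ✗
  M5: none of the 2 fault types match ✗
  M6: stuck-at-0 ✓; others ✗
  M7: stuck-at-0 ✓; others ✗
  M8: stuck-at-1 ✓; others ✗
Consistent faults: {M2 stuck-at-1, M3 stuck-at-1, M4 stuck-at-0, M6 stuck-at-0, M7 stuck-at-0, M8 stuck-at-1} — 6 in all.

6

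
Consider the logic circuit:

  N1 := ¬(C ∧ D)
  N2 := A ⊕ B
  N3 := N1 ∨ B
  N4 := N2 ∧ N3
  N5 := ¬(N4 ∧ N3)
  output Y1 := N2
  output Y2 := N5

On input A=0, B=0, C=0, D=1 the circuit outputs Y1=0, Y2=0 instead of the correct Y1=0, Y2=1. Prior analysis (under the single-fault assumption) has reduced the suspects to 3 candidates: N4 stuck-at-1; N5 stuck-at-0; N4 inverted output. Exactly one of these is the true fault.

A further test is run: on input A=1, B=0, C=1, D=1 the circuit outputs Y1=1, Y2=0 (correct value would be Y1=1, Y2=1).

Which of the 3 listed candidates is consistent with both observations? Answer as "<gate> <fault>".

N5 stuck-at-0

Evaluate each candidate on input A=1, B=0, C=1, D=1:
  N4 stuck-at-1: N1=0, N2=1, N3=0, N4=1 [stuck-at-1], N5=1 → Y1=1, Y2=1 — eliminated
  N5 stuck-at-0: N1=0, N2=1, N3=0, N4=0, N5=0 [stuck-at-0] → Y1=1, Y2=0 — matches
  N4 inverted output: N1=0, N2=1, N3=0, N4=1 [inverted output], N5=1 → Y1=1, Y2=1 — eliminated
Only N5 stuck-at-0 reproduces the observed Y1=1, Y2=0.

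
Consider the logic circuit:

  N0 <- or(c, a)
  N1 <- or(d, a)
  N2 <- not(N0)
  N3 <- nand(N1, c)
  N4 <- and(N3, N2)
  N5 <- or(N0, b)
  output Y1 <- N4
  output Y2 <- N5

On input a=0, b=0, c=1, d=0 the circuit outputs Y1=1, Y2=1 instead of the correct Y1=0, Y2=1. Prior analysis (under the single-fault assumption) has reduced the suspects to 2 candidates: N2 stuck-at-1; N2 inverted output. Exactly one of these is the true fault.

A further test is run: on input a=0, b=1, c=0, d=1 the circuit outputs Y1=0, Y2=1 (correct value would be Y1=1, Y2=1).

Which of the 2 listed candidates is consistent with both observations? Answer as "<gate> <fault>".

N2 inverted output

Evaluate each candidate on input a=0, b=1, c=0, d=1:
  N2 stuck-at-1: N0=0, N1=1, N2=1 [stuck-at-1], N3=1, N4=1, N5=1 → Y1=1, Y2=1 — eliminated
  N2 inverted output: N0=0, N1=1, N2=0 [inverted output], N3=1, N4=0, N5=1 → Y1=0, Y2=1 — matches
Only N2 inverted output reproduces the observed Y1=0, Y2=1.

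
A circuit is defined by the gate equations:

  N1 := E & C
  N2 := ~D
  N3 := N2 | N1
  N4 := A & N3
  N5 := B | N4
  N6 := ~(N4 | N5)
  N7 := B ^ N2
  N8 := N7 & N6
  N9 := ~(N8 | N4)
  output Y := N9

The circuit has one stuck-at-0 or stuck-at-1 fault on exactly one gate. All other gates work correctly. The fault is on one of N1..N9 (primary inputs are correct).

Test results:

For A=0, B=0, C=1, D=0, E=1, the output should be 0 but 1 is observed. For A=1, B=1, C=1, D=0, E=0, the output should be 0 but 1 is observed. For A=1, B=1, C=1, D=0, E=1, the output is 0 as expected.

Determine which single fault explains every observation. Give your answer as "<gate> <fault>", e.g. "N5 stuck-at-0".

N2 stuck-at-0

Fault-free values for test 1 (A=0, B=0, C=1, D=0, E=1): N1=1, N2=1, N3=1, N4=0, N5=0, N6=1, N7=1, N8=1, N9=0, giving Y=0. Observed 1.
Test 1: faults giving observed 1 are {N2 stuck-at-0, N5 stuck-at-1, N6 stuck-at-0, N7 stuck-at-0, N8 stuck-at-0, N9 stuck-at-1}.
Test 2 (A=1, B=1, C=1, D=0, E=0): fault-free N1=0, N2=1, N3=1, N4=1, N5=1, N6=0, N7=0, N8=0, N9=0 → 0; observed 1. Eliminates N5 stuck-at-1, N6 stuck-at-0, N7 stuck-at-0, N8 stuck-at-0.
Test 3 (A=1, B=1, C=1, D=0, E=1): fault-free N1=1, N2=1, N3=1, N4=1, N5=1, N6=0, N7=0, N8=0, N9=0 → 0; observed 0. Eliminates N9 stuck-at-1.
Only N2 stuck-at-0 is consistent with every test.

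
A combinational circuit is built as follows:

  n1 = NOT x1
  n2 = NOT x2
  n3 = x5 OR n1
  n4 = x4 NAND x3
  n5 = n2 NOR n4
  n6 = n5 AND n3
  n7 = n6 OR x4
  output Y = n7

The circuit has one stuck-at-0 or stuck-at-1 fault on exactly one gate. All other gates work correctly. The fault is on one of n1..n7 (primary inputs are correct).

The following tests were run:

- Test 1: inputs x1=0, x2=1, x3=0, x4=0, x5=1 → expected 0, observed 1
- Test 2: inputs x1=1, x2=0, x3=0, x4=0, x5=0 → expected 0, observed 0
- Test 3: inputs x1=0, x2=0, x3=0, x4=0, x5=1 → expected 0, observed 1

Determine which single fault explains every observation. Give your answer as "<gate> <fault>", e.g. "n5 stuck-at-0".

n5 stuck-at-1

Fault-free values for test 1 (x1=0, x2=1, x3=0, x4=0, x5=1): n1=1, n2=0, n3=1, n4=1, n5=0, n6=0, n7=0, giving Y=0. Observed 1.
Test 1: faults giving observed 1 are {n4 stuck-at-0, n5 stuck-at-1, n6 stuck-at-1, n7 stuck-at-1}.
Test 2 (x1=1, x2=0, x3=0, x4=0, x5=0): fault-free n1=0, n2=1, n3=0, n4=1, n5=0, n6=0, n7=0 → 0; observed 0. Eliminates n6 stuck-at-1, n7 stuck-at-1.
Test 3 (x1=0, x2=0, x3=0, x4=0, x5=1): fault-free n1=1, n2=1, n3=1, n4=1, n5=0, n6=0, n7=0 → 0; observed 1. Eliminates n4 stuck-at-0.
Only n5 stuck-at-1 is consistent with every test.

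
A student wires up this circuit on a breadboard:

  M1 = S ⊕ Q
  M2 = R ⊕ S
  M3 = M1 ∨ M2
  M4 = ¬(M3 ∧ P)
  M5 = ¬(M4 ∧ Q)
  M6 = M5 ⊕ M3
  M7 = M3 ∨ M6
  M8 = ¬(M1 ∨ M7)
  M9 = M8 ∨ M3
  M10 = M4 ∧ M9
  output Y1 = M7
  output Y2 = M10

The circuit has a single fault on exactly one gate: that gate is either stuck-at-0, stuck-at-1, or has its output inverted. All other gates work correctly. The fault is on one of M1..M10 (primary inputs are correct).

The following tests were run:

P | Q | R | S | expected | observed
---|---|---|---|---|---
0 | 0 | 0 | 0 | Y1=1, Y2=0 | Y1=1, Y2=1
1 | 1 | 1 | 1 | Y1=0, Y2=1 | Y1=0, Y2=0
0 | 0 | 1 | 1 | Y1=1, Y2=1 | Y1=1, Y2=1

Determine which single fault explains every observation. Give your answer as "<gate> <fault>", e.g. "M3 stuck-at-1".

M8 inverted output

Fault-free values for test 1 (P=0, Q=0, R=0, S=0): M1=0, M2=0, M3=0, M4=1, M5=1, M6=1, M7=1, M8=0, M9=0, M10=0, giving Y1=1, Y2=0. Observed Y1=1, Y2=1.
Test 1: faults giving observed Y1=1, Y2=1 are {M1 stuck-at-1, M1 inverted output, M2 stuck-at-1, M2 inverted output, M3 stuck-at-1, M3 inverted output, M8 stuck-at-1, M8 inverted output, M9 stuck-at-1, M9 inverted output, M10 stuck-at-1, M10 inverted output}.
Test 2 (P=1, Q=1, R=1, S=1): fault-free M1=0, M2=0, M3=0, M4=1, M5=0, M6=0, M7=0, M8=1, M9=1, M10=1 → Y1=0, Y2=1; observed Y1=0, Y2=0. Eliminates M1 stuck-at-1, M1 inverted output, M2 stuck-at-1, M2 inverted output, M3 stuck-at-1, M3 inverted output, M8 stuck-at-1, M9 stuck-at-1, M10 stuck-at-1.
Test 3 (P=0, Q=0, R=1, S=1): fault-free M1=1, M2=0, M3=1, M4=1, M5=1, M6=0, M7=1, M8=0, M9=1, M10=1 → Y1=1, Y2=1; observed Y1=1, Y2=1. Eliminates M9 inverted output, M10 inverted output.
Only M8 inverted output is consistent with every test.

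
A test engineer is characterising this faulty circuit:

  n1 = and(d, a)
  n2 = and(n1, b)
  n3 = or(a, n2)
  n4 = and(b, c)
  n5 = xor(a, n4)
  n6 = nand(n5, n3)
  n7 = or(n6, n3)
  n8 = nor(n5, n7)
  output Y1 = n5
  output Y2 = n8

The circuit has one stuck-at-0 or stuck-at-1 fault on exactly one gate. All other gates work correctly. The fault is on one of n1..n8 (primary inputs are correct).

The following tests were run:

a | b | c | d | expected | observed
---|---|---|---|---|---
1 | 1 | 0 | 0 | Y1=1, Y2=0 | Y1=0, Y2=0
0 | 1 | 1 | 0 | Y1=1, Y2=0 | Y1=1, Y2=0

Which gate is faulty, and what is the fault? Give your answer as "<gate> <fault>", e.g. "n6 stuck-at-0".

Fault-free values for test 1 (a=1, b=1, c=0, d=0): n1=0, n2=0, n3=1, n4=0, n5=1, n6=0, n7=1, n8=0, giving Y1=1, Y2=0. Observed Y1=0, Y2=0.
Test 1: faults giving observed Y1=0, Y2=0 are {n4 stuck-at-1, n5 stuck-at-0}.
Test 2 (a=0, b=1, c=1, d=0): fault-free n1=0, n2=0, n3=0, n4=1, n5=1, n6=1, n7=1, n8=0 → Y1=1, Y2=0; observed Y1=1, Y2=0. Eliminates n5 stuck-at-0.
Only n4 stuck-at-1 is consistent with every test.

n4 stuck-at-1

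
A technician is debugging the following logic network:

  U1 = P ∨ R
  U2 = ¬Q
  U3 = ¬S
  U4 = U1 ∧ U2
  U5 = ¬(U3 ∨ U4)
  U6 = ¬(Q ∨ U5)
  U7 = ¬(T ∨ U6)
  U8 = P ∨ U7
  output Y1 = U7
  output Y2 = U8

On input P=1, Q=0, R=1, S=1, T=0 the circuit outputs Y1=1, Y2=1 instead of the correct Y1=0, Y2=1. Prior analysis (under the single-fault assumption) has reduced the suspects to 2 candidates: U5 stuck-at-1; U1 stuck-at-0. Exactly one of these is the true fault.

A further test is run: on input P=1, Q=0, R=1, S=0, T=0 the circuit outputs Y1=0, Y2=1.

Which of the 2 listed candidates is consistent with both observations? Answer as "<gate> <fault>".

U1 stuck-at-0

Evaluate each candidate on input P=1, Q=0, R=1, S=0, T=0:
  U5 stuck-at-1: U1=1, U2=1, U3=1, U4=1, U5=1 [stuck-at-1], U6=0, U7=1, U8=1 → Y1=1, Y2=1 — eliminated
  U1 stuck-at-0: U1=0 [stuck-at-0], U2=1, U3=1, U4=0, U5=0, U6=1, U7=0, U8=1 → Y1=0, Y2=1 — matches
Only U1 stuck-at-0 reproduces the observed Y1=0, Y2=1.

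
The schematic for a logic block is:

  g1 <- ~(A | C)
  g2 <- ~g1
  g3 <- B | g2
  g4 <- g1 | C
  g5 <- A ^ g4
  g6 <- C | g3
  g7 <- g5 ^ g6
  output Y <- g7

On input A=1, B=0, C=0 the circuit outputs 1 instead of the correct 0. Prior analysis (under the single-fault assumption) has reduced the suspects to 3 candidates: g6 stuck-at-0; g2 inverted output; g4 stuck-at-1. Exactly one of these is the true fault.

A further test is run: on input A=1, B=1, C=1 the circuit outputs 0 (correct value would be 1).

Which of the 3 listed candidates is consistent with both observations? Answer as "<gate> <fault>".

g6 stuck-at-0

Evaluate each candidate on input A=1, B=1, C=1:
  g6 stuck-at-0: g1=0, g2=1, g3=1, g4=1, g5=0, g6=0 [stuck-at-0], g7=0 → 0 — matches
  g2 inverted output: g1=0, g2=0 [inverted output], g3=1, g4=1, g5=0, g6=1, g7=1 → 1 — eliminated
  g4 stuck-at-1: g1=0, g2=1, g3=1, g4=1 [stuck-at-1], g5=0, g6=1, g7=1 → 1 — eliminated
Only g6 stuck-at-0 reproduces the observed 0.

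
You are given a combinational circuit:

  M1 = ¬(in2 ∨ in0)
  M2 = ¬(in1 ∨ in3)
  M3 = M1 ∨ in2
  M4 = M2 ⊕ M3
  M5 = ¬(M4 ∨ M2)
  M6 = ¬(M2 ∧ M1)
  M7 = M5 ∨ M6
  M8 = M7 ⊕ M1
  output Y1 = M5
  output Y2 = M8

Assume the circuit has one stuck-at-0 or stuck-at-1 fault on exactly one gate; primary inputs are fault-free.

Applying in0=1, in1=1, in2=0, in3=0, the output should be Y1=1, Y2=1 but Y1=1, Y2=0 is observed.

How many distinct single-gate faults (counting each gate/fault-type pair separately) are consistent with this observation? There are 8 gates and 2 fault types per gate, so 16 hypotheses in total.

2

Fault-free: M1=0, M2=0, M3=0, M4=0, M5=1, M6=1, M7=1, M8=1 → Y1=1, Y2=1. Observed Y1=1, Y2=0.
  M1: none of the 2 fault types match ✗
  M2: none of the 2 fault types match ✗
  M3: none of the 2 fault types match ✗
  M4: none of the 2 fault types match ✗
  M5: none of the 2 fault types match ✗
  M6: none of the 2 fault types match ✗
  M7: stuck-at-0 ✓; others ✗
  M8: stuck-at-0 ✓; others ✗
Consistent faults: {M7 stuck-at-0, M8 stuck-at-0} — 2 in all.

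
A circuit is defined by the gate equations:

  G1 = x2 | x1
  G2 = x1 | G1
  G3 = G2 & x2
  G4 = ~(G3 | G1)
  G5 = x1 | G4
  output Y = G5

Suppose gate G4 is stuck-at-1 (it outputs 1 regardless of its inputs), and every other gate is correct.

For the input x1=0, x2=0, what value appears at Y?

1

Propagate with G4 forced: G1=0, G2=0, G3=0, G4=1 [stuck-at-1], G5=1.
So Y = 1. (Same as the fault-free value — the fault is masked on this input.)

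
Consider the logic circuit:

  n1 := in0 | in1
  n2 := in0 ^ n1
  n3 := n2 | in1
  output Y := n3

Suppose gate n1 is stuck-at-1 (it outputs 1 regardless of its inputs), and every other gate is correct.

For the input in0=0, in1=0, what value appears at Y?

Propagate with n1 forced: n1=1 [stuck-at-1], n2=1, n3=1.
So Y = 1. (Without the fault it would be 0.)

1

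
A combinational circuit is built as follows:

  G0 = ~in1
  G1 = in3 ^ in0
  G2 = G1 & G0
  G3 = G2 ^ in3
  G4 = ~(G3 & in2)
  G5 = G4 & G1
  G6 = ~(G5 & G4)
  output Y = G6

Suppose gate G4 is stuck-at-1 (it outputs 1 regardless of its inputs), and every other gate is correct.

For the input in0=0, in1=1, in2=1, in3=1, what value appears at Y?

0

Propagate with G4 forced: G0=0, G1=1, G2=0, G3=1, G4=1 [stuck-at-1], G5=1, G6=0.
So Y = 0. (Without the fault it would be 1.)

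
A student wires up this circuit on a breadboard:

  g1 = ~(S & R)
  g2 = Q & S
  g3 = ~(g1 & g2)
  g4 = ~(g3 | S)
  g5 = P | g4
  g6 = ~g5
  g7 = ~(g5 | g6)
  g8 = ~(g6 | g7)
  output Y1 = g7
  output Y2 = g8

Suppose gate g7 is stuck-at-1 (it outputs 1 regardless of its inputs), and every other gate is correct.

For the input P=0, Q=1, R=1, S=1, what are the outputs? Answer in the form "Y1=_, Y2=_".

Y1=1, Y2=0

Propagate with g7 forced: g1=0, g2=1, g3=1, g4=0, g5=0, g6=1, g7=1 [stuck-at-1], g8=0.
So the outputs are Y1=1, Y2=0. (Without the fault they would be Y1=0, Y2=0.)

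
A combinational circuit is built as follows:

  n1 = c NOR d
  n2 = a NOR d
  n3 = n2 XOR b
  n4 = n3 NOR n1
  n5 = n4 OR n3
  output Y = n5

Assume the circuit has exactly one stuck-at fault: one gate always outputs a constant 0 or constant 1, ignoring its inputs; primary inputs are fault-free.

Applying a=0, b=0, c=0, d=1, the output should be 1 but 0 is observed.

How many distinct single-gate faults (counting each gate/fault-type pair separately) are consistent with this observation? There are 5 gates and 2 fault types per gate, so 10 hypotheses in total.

Fault-free: n1=0, n2=0, n3=0, n4=1, n5=1 → 1. Observed 0.
  n1 stuck-at-0: output 1 ✗
  n1 stuck-at-1: output 0 ✓
  n2 stuck-at-0: output 1 ✗
  n2 stuck-at-1: output 1 ✗
  n3 stuck-at-0: output 1 ✗
  n3 stuck-at-1: output 1 ✗
  n4 stuck-at-0: output 0 ✓
  n4 stuck-at-1: output 1 ✗
  n5 stuck-at-0: output 0 ✓
  n5 stuck-at-1: output 1 ✗
Consistent faults: {n1 stuck-at-1, n4 stuck-at-0, n5 stuck-at-0} — 3 in all.

3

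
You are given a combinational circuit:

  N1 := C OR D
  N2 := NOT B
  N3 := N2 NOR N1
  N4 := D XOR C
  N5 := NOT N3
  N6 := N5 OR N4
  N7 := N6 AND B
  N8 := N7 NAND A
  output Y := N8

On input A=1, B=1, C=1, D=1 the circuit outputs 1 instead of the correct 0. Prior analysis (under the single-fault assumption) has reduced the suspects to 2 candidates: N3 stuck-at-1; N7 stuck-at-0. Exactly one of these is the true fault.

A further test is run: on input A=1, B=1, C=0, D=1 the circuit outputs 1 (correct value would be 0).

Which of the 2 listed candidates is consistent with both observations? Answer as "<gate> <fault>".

Evaluate each candidate on input A=1, B=1, C=0, D=1:
  N3 stuck-at-1: N1=1, N2=0, N3=1 [stuck-at-1], N4=1, N5=0, N6=1, N7=1, N8=0 → 0 — eliminated
  N7 stuck-at-0: N1=1, N2=0, N3=0, N4=1, N5=1, N6=1, N7=0 [stuck-at-0], N8=1 → 1 — matches
Only N7 stuck-at-0 reproduces the observed 1.

N7 stuck-at-0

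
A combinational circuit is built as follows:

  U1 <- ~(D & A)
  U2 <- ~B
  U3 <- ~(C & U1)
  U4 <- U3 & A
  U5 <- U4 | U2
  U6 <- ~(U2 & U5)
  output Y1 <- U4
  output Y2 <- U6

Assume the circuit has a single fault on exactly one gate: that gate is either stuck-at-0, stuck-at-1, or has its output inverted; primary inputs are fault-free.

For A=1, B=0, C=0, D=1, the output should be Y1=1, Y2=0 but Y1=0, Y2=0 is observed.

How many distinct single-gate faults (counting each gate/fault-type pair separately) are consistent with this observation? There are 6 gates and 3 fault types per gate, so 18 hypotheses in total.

4

Fault-free: U1=0, U2=1, U3=1, U4=1, U5=1, U6=0 → Y1=1, Y2=0. Observed Y1=0, Y2=0.
  U1: none of the 3 fault types match ✗
  U2: none of the 3 fault types match ✗
  U3: stuck-at-0, inverted output ✓; others ✗
  U4: stuck-at-0, inverted output ✓; others ✗
  U5: none of the 3 fault types match ✗
  U6: none of the 3 fault types match ✗
Consistent faults: {U3 stuck-at-0, U3 inverted output, U4 stuck-at-0, U4 inverted output} — 4 in all.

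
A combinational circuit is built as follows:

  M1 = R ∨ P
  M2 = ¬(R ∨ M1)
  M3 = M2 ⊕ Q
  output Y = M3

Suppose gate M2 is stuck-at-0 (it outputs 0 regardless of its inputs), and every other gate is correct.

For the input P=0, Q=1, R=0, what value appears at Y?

1

Propagate with M2 forced: M1=0, M2=0 [stuck-at-0], M3=1.
So Y = 1. (Without the fault it would be 0.)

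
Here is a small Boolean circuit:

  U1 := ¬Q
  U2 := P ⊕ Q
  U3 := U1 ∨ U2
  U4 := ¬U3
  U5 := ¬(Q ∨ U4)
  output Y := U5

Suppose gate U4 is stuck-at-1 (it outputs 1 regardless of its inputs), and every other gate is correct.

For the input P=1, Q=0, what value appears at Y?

0

Propagate with U4 forced: U1=1, U2=1, U3=1, U4=1 [stuck-at-1], U5=0.
So Y = 0. (Without the fault it would be 1.)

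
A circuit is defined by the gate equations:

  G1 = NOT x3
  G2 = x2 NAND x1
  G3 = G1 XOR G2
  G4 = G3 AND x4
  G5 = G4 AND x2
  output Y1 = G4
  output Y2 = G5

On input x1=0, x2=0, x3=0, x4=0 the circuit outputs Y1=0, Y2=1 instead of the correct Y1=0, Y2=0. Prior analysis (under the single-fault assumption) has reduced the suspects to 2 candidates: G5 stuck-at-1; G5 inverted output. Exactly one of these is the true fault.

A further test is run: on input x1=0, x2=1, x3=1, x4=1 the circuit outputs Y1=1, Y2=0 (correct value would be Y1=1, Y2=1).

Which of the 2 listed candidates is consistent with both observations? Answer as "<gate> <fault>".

Evaluate each candidate on input x1=0, x2=1, x3=1, x4=1:
  G5 stuck-at-1: G1=0, G2=1, G3=1, G4=1, G5=1 [stuck-at-1] → Y1=1, Y2=1 — eliminated
  G5 inverted output: G1=0, G2=1, G3=1, G4=1, G5=0 [inverted output] → Y1=1, Y2=0 — matches
Only G5 inverted output reproduces the observed Y1=1, Y2=0.

G5 inverted output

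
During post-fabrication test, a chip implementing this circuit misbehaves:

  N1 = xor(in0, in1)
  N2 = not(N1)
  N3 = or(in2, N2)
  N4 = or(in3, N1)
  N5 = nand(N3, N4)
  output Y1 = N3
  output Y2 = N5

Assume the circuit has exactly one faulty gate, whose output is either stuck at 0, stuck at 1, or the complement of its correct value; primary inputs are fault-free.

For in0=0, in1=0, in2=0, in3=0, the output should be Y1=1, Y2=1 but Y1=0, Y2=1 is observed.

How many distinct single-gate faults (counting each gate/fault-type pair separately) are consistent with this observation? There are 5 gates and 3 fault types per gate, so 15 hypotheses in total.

6

Fault-free: N1=0, N2=1, N3=1, N4=0, N5=1 → Y1=1, Y2=1. Observed Y1=0, Y2=1.
  N1: stuck-at-1, inverted output ✓; others ✗
  N2: stuck-at-0, inverted output ✓; others ✗
  N3: stuck-at-0, inverted output ✓; others ✗
  N4: none of the 3 fault types match ✗
  N5: none of the 3 fault types match ✗
Consistent faults: {N1 stuck-at-1, N1 inverted output, N2 stuck-at-0, N2 inverted output, N3 stuck-at-0, N3 inverted output} — 6 in all.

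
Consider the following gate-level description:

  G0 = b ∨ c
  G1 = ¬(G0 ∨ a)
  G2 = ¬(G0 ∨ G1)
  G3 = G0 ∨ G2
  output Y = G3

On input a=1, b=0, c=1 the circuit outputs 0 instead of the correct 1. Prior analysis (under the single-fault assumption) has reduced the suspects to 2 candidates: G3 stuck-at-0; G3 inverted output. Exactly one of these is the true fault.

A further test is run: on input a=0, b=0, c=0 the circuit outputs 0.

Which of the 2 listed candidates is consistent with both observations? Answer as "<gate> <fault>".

G3 stuck-at-0

Evaluate each candidate on input a=0, b=0, c=0:
  G3 stuck-at-0: G0=0, G1=1, G2=0, G3=0 [stuck-at-0] → 0 — matches
  G3 inverted output: G0=0, G1=1, G2=0, G3=1 [inverted output] → 1 — eliminated
Only G3 stuck-at-0 reproduces the observed 0.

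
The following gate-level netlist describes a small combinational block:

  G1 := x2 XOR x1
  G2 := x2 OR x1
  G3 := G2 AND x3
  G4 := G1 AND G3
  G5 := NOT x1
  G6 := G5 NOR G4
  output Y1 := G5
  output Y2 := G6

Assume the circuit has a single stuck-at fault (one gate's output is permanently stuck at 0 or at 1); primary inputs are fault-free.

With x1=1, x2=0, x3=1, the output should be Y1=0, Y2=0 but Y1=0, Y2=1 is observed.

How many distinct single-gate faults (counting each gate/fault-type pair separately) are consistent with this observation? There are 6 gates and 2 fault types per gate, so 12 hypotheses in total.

Fault-free: G1=1, G2=1, G3=1, G4=1, G5=0, G6=0 → Y1=0, Y2=0. Observed Y1=0, Y2=1.
  G1 stuck-at-0: output Y1=0, Y2=1 ✓
  G1 stuck-at-1: output Y1=0, Y2=0 ✗
  G2 stuck-at-0: output Y1=0, Y2=1 ✓
  G2 stuck-at-1: output Y1=0, Y2=0 ✗
  G3 stuck-at-0: output Y1=0, Y2=1 ✓
  G3 stuck-at-1: output Y1=0, Y2=0 ✗
  G4 stuck-at-0: output Y1=0, Y2=1 ✓
  G4 stuck-at-1: output Y1=0, Y2=0 ✗
  G5 stuck-at-0: output Y1=0, Y2=0 ✗
  G5 stuck-at-1: output Y1=1, Y2=0 ✗
  G6 stuck-at-0: output Y1=0, Y2=0 ✗
  G6 stuck-at-1: output Y1=0, Y2=1 ✓
Consistent faults: {G1 stuck-at-0, G2 stuck-at-0, G3 stuck-at-0, G4 stuck-at-0, G6 stuck-at-1} — 5 in all.

5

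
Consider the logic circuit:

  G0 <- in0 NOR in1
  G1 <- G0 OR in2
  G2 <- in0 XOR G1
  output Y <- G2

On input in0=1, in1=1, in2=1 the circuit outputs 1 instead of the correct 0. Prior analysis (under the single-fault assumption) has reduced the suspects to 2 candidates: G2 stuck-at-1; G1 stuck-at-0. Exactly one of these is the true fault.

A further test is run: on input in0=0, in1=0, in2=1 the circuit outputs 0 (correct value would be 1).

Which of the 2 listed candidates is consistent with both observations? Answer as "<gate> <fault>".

Evaluate each candidate on input in0=0, in1=0, in2=1:
  G2 stuck-at-1: G0=1, G1=1, G2=1 [stuck-at-1] → 1 — eliminated
  G1 stuck-at-0: G0=1, G1=0 [stuck-at-0], G2=0 → 0 — matches
Only G1 stuck-at-0 reproduces the observed 0.

G1 stuck-at-0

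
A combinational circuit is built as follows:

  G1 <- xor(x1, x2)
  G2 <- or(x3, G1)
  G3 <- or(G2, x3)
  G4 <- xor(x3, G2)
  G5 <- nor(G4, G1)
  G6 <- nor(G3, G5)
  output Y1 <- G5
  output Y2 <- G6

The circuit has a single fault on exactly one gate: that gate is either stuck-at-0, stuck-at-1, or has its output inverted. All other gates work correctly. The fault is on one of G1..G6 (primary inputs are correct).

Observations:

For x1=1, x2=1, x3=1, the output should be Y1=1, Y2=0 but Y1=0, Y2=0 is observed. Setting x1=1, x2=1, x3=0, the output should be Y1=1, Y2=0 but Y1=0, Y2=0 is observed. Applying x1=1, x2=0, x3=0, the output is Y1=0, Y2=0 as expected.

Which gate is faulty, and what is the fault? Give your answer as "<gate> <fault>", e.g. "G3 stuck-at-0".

Fault-free values for test 1 (x1=1, x2=1, x3=1): G1=0, G2=1, G3=1, G4=0, G5=1, G6=0, giving Y1=1, Y2=0. Observed Y1=0, Y2=0.
Test 1: faults giving observed Y1=0, Y2=0 are {G1 stuck-at-1, G1 inverted output, G2 stuck-at-0, G2 inverted output, G4 stuck-at-1, G4 inverted output, G5 stuck-at-0, G5 inverted output}.
Test 2 (x1=1, x2=1, x3=0): fault-free G1=0, G2=0, G3=0, G4=0, G5=1, G6=0 → Y1=1, Y2=0; observed Y1=0, Y2=0. Eliminates G2 stuck-at-0, G4 stuck-at-1, G4 inverted output, G5 stuck-at-0, G5 inverted output.
Test 3 (x1=1, x2=0, x3=0): fault-free G1=1, G2=1, G3=1, G4=1, G5=0, G6=0 → Y1=0, Y2=0; observed Y1=0, Y2=0. Eliminates G1 inverted output, G2 inverted output.
Only G1 stuck-at-1 is consistent with every test.

G1 stuck-at-1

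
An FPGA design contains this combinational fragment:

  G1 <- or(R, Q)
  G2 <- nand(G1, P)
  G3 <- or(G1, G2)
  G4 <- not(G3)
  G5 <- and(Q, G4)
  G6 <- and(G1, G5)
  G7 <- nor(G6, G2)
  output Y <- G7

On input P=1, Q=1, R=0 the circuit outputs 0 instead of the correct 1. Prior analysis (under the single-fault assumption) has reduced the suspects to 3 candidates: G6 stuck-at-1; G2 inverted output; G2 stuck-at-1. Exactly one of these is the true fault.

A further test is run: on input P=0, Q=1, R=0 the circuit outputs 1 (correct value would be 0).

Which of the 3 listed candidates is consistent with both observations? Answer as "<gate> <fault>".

G2 inverted output

Evaluate each candidate on input P=0, Q=1, R=0:
  G6 stuck-at-1: G1=1, G2=1, G3=1, G4=0, G5=0, G6=1 [stuck-at-1], G7=0 → 0 — eliminated
  G2 inverted output: G1=1, G2=0 [inverted output], G3=1, G4=0, G5=0, G6=0, G7=1 → 1 — matches
  G2 stuck-at-1: G1=1, G2=1 [stuck-at-1], G3=1, G4=0, G5=0, G6=0, G7=0 → 0 — eliminated
Only G2 inverted output reproduces the observed 1.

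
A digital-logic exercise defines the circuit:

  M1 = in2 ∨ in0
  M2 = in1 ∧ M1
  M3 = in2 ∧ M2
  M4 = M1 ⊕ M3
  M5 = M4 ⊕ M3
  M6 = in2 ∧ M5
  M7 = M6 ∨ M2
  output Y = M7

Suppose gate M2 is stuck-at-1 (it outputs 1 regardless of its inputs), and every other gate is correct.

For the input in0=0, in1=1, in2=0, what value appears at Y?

1

Propagate with M2 forced: M1=0, M2=1 [stuck-at-1], M3=0, M4=0, M5=0, M6=0, M7=1.
So Y = 1. (Without the fault it would be 0.)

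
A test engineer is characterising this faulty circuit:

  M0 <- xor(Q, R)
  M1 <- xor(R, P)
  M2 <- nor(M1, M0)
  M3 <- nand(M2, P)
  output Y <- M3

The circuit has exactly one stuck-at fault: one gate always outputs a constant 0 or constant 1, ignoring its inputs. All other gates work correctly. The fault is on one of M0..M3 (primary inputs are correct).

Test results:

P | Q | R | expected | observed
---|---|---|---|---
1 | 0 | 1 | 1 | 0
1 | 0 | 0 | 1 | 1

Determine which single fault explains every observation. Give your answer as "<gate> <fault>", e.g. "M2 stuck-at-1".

Fault-free values for test 1 (P=1, Q=0, R=1): M0=1, M1=0, M2=0, M3=1, giving Y=1. Observed 0.
Test 1: faults giving observed 0 are {M0 stuck-at-0, M2 stuck-at-1, M3 stuck-at-0}.
Test 2 (P=1, Q=0, R=0): fault-free M0=0, M1=1, M2=0, M3=1 → 1; observed 1. Eliminates M2 stuck-at-1, M3 stuck-at-0.
Only M0 stuck-at-0 is consistent with every test.

M0 stuck-at-0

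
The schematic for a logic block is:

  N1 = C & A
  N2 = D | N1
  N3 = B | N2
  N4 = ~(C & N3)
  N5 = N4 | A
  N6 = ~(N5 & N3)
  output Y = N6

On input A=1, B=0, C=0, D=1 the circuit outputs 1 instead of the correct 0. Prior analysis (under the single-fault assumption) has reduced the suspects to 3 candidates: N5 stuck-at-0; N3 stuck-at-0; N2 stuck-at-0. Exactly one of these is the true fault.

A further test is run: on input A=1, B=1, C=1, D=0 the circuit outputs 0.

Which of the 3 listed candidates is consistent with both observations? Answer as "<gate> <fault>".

N2 stuck-at-0

Evaluate each candidate on input A=1, B=1, C=1, D=0:
  N5 stuck-at-0: N1=1, N2=1, N3=1, N4=0, N5=0 [stuck-at-0], N6=1 → 1 — eliminated
  N3 stuck-at-0: N1=1, N2=1, N3=0 [stuck-at-0], N4=1, N5=1, N6=1 → 1 — eliminated
  N2 stuck-at-0: N1=1, N2=0 [stuck-at-0], N3=1, N4=0, N5=1, N6=0 → 0 — matches
Only N2 stuck-at-0 reproduces the observed 0.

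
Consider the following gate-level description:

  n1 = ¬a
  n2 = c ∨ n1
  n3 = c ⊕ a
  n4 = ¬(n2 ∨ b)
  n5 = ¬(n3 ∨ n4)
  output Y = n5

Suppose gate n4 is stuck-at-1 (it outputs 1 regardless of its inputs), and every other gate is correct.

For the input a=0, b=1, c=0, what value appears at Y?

0

Propagate with n4 forced: n1=1, n2=1, n3=0, n4=1 [stuck-at-1], n5=0.
So Y = 0. (Without the fault it would be 1.)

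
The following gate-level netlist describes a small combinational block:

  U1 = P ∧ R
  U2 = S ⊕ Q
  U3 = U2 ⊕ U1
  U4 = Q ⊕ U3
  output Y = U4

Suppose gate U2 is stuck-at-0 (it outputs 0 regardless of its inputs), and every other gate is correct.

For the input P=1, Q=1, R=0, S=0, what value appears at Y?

Propagate with U2 forced: U1=0, U2=0 [stuck-at-0], U3=0, U4=1.
So Y = 1. (Without the fault it would be 0.)

1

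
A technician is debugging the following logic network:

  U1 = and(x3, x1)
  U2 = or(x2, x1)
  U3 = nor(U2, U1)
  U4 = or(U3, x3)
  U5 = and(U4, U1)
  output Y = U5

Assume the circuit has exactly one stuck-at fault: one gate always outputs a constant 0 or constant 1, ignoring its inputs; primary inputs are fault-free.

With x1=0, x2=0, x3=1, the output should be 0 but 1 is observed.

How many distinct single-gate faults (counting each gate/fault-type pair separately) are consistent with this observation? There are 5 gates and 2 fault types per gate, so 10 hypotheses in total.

Fault-free: U1=0, U2=0, U3=1, U4=1, U5=0 → 0. Observed 1.
  U1 stuck-at-0: output 0 ✗
  U1 stuck-at-1: output 1 ✓
  U2 stuck-at-0: output 0 ✗
  U2 stuck-at-1: output 0 ✗
  U3 stuck-at-0: output 0 ✗
  U3 stuck-at-1: output 0 ✗
  U4 stuck-at-0: output 0 ✗
  U4 stuck-at-1: output 0 ✗
  U5 stuck-at-0: output 0 ✗
  U5 stuck-at-1: output 1 ✓
Consistent faults: {U1 stuck-at-1, U5 stuck-at-1} — 2 in all.

2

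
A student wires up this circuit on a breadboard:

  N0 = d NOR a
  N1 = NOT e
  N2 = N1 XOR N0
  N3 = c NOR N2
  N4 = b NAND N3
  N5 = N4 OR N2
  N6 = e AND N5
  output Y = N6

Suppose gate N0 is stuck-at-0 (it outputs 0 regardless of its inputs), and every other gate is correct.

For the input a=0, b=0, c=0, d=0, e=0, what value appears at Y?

Propagate with N0 forced: N0=0 [stuck-at-0], N1=1, N2=1, N3=0, N4=1, N5=1, N6=0.
So Y = 0. (Same as the fault-free value — the fault is masked on this input.)

0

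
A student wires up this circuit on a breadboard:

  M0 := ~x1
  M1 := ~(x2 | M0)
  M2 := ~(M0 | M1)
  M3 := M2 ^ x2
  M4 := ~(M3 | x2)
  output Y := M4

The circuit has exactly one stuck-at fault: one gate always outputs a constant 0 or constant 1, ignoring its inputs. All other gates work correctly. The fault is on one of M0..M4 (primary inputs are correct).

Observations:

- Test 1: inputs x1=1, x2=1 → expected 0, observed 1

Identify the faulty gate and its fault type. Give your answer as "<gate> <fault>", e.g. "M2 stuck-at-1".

M4 stuck-at-1

Fault-free values for test 1 (x1=1, x2=1): M0=0, M1=0, M2=1, M3=0, M4=0, giving Y=0. Observed 1.
Test 1: faults giving observed 1 are {M4 stuck-at-1}.
Only M4 stuck-at-1 is consistent with every test.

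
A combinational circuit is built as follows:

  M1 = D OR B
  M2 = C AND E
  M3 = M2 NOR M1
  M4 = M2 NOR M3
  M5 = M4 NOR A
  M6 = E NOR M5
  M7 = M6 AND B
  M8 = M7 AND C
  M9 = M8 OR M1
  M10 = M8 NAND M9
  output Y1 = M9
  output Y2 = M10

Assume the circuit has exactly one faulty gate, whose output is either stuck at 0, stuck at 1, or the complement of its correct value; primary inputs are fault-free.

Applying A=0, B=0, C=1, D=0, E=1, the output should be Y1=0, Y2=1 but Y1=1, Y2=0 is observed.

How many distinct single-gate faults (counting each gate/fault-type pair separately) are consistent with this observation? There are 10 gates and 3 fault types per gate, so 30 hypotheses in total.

Fault-free: M1=0, M2=1, M3=0, M4=0, M5=1, M6=0, M7=0, M8=0, M9=0, M10=1 → Y1=0, Y2=1. Observed Y1=1, Y2=0.
  M1: none of the 3 fault types match ✗
  M2: none of the 3 fault types match ✗
  M3: none of the 3 fault types match ✗
  M4: none of the 3 fault types match ✗
  M5: none of the 3 fault types match ✗
  M6: none of the 3 fault types match ✗
  M7: stuck-at-1, inverted output ✓; others ✗
  M8: stuck-at-1, inverted output ✓; others ✗
  M9: none of the 3 fault types match ✗
  M10: none of the 3 fault types match ✗
Consistent faults: {M7 stuck-at-1, M7 inverted output, M8 stuck-at-1, M8 inverted output} — 4 in all.

4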